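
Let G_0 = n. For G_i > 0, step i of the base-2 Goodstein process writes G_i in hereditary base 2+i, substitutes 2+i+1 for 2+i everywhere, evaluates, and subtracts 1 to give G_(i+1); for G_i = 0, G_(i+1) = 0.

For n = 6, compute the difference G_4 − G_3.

(0) 6|_2 = 2^2 + 2 ↦ 3^3 + 3|_3 = 30 ⇒ 29
(1) 29|_3 = 3^3 + 2 ↦ 4^4 + 2|_4 = 258 ⇒ 257
(2) 257|_4 = 4^4 + 1 ↦ 5^5 + 1|_5 = 3126 ⇒ 3125
(3) 3125|_5 = 5^5 ↦ 6^6|_6 = 46656 ⇒ 46655

43530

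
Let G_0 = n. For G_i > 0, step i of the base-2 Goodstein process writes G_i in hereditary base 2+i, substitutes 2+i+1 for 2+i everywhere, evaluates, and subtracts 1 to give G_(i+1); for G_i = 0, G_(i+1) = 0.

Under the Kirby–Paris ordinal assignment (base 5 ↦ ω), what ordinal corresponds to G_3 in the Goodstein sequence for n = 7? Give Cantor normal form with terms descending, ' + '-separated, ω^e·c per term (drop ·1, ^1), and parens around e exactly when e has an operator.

[0] 7 ≡ 2^2 + 2 + 1 (base 2). Lift 3: 31. −1: 30.
[1] 30 ≡ 3^3 + 3 (base 3). Lift 4: 260. −1: 259.
[2] 259 ≡ 4^4 + 3 (base 4). Lift 5: 3128. −1: 3127.

ω^ω + 2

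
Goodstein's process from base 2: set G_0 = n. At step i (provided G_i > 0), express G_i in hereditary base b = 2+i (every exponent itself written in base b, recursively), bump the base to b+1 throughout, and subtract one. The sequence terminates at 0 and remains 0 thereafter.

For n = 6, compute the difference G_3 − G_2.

6 —HB2→ 2^2 + 2 —bump→ 3^3 + 3 = 30 —(−1)→ 29
29 —HB3→ 3^3 + 2 —bump→ 4^4 + 2 = 258 —(−1)→ 257
257 —HB4→ 4^4 + 1 —bump→ 5^5 + 1 = 3126 —(−1)→ 3125

2868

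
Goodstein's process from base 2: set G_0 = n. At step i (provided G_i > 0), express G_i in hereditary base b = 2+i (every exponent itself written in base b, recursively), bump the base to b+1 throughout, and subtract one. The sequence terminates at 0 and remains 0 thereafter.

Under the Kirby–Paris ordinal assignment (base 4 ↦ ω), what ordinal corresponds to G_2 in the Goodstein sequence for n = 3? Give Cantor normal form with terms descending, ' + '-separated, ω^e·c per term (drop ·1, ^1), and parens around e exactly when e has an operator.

[0] 3 ≡ 2 + 1 (base 2). Lift 3: 4. −1: 3.
[1] 3 ≡ 3 (base 3). Lift 4: 4. −1: 3.
[2] 3 ≡ 3 (base 4). Lift 5: 3. −1: 2.

3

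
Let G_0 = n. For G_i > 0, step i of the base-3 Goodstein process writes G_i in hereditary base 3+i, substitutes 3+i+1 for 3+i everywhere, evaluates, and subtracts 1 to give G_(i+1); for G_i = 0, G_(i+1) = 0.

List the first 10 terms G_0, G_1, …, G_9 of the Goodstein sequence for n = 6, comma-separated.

6, 7, 7, 7, 7, 7, 6, 5, 4, 3

base 3: 6 = 2·3; at 4: 2·4 = 8; next = 7
base 4: 7 = 4 + 3; at 5: 5 + 3 = 8; next = 7
base 5: 7 = 5 + 2; at 6: 6 + 2 = 8; next = 7
base 6: 7 = 6 + 1; at 7: 7 + 1 = 8; next = 7
base 7: 7 = 7; at 8: 8 = 8; next = 7
base 8: 7 = 7; at 9: 7 = 7; next = 6
base 9: 6 = 6; at 10: 6 = 6; next = 5
base 10: 5 = 5; at 11: 5 = 5; next = 4
base 11: 4 = 4; at 12: 4 = 4; next = 3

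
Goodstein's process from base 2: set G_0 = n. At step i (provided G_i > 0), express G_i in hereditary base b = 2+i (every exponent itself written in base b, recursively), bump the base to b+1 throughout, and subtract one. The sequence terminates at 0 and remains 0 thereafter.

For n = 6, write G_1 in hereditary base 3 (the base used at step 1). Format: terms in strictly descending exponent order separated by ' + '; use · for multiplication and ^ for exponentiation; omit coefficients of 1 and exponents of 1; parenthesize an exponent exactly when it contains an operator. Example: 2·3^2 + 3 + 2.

G_0=6  [base 2] 2^2 + 2  →[2↦3]→  3^3 + 3 = 30  −1 ⇒ G_1=29
G_1=29  [base 3] 3^3 + 2  →[3↦4]→  4^4 + 2 = 258  −1 ⇒ G_2=257

3^3 + 2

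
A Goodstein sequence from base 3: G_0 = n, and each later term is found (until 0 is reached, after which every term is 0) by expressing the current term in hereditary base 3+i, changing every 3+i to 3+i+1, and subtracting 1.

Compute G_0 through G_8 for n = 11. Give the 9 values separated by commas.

11, 17, 25, 35, 39, 43, 47, 51, 55

(0) 11|_3 = 3^2 + 2 ↦ 4^2 + 2|_4 = 18 ⇒ 17
(1) 17|_4 = 4^2 + 1 ↦ 5^2 + 1|_5 = 26 ⇒ 25
(2) 25|_5 = 5^2 ↦ 6^2|_6 = 36 ⇒ 35
(3) 35|_6 = 5·6 + 5 ↦ 5·7 + 5|_7 = 40 ⇒ 39
(4) 39|_7 = 5·7 + 4 ↦ 5·8 + 4|_8 = 44 ⇒ 43
(5) 43|_8 = 5·8 + 3 ↦ 5·9 + 3|_9 = 48 ⇒ 47
(6) 47|_9 = 5·9 + 2 ↦ 5·10 + 2|_10 = 52 ⇒ 51
(7) 51|_10 = 5·10 + 1 ↦ 5·11 + 1|_11 = 56 ⇒ 55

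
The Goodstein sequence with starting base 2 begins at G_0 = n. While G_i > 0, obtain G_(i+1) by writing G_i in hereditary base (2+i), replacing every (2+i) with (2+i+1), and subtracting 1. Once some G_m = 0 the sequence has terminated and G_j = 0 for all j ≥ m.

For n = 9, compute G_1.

81

G_0 = 9. HB_2(9) = 2^(2 + 1) + 1. Bump = 82. G_1 = 81.
G_1 = 81. HB_3(81) = 3^(3 + 1). Bump = 1024. G_2 = 1023.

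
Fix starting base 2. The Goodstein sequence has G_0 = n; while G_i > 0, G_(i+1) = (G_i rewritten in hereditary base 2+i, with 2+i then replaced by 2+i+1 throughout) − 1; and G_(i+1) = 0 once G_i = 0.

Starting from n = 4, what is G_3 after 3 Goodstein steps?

60

G_0 = 4. HB_2(4) = 2^2. Bump = 27. G_1 = 26.
G_1 = 26. HB_3(26) = 2·3^2 + 2·3 + 2. Bump = 42. G_2 = 41.
G_2 = 41. HB_4(41) = 2·4^2 + 2·4 + 1. Bump = 61. G_3 = 60.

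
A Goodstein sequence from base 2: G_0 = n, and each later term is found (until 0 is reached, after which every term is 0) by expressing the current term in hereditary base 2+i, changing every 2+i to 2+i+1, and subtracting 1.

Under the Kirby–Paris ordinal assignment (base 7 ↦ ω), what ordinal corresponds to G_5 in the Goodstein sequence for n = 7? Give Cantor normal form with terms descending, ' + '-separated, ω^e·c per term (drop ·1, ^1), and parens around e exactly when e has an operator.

(0) 7|_2 = 2^2 + 2 + 1 ↦ 3^3 + 3 + 1|_3 = 31 ⇒ 30
(1) 30|_3 = 3^3 + 3 ↦ 4^4 + 4|_4 = 260 ⇒ 259
(2) 259|_4 = 4^4 + 3 ↦ 5^5 + 3|_5 = 3128 ⇒ 3127
(3) 3127|_5 = 5^5 + 2 ↦ 6^6 + 2|_6 = 46658 ⇒ 46657
(4) 46657|_6 = 6^6 + 1 ↦ 7^7 + 1|_7 = 823544 ⇒ 823543
(5) 823543|_7 = 7^7 ↦ 8^8|_8 = 16777216 ⇒ 16777215

ω^ω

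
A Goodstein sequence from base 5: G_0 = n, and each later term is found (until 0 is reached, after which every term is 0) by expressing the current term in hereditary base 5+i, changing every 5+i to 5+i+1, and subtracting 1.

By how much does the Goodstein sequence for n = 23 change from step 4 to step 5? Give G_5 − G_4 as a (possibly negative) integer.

2

i=0: 23 = 4·5 + 3 (b=5); 5→6: 4·6 + 3 = 27; 27−1 = 26
i=1: 26 = 4·6 + 2 (b=6); 6→7: 4·7 + 2 = 30; 30−1 = 29
i=2: 29 = 4·7 + 1 (b=7); 7→8: 4·8 + 1 = 33; 33−1 = 32
i=3: 32 = 4·8 (b=8); 8→9: 4·9 = 36; 36−1 = 35
i=4: 35 = 3·9 + 8 (b=9); 9→10: 3·10 + 8 = 38; 38−1 = 37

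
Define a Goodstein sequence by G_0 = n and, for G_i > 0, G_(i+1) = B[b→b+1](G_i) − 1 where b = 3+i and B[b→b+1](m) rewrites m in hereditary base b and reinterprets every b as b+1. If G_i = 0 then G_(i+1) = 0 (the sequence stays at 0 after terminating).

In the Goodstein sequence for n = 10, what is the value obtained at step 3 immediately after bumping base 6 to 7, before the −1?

step 0: 10 = 3^2 + 1; sub 4 for 3: 4^2 + 1; = 17; G_1 = 17−1 = 16
step 1: 16 = 4^2; sub 5 for 4: 5^2; = 25; G_2 = 25−1 = 24
step 2: 24 = 4·5 + 4; sub 6 for 5: 4·6 + 4; = 28; G_3 = 28−1 = 27
step 3: 27 = 4·6 + 3; sub 7 for 6: 4·7 + 3; = 31; G_4 = 31−1 = 30

31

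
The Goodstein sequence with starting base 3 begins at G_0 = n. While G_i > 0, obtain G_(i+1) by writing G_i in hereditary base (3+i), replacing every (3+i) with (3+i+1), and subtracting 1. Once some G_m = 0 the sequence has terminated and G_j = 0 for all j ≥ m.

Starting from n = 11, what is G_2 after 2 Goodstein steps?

25

base 3: 11 = 3^2 + 2; at 4: 4^2 + 2 = 18; next = 17
base 4: 17 = 4^2 + 1; at 5: 5^2 + 1 = 26; next = 25
base 5: 25 = 5^2; at 6: 6^2 = 36; next = 35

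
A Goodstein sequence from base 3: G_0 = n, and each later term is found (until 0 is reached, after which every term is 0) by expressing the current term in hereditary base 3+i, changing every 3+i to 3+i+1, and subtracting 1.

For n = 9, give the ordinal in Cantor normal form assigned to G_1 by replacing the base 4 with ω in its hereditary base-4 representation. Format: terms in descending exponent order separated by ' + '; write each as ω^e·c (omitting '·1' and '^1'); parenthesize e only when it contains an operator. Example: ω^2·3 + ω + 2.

ω·3 + 3

i=0: 9 = 3^2 (b=3); 3→4: 4^2 = 16; 16−1 = 15
i=1: 15 = 3·4 + 3 (b=4); 4→5: 3·5 + 3 = 18; 18−1 = 17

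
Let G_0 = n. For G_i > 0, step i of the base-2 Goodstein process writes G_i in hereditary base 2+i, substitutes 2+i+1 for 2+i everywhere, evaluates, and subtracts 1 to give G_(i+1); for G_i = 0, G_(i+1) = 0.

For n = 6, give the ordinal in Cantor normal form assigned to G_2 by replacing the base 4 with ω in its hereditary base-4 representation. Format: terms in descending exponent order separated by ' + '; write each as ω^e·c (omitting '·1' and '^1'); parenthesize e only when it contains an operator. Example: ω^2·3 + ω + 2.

step 0: 6 = 2^2 + 2; sub 3 for 2: 3^3 + 3; = 30; G_1 = 30−1 = 29
step 1: 29 = 3^3 + 2; sub 4 for 3: 4^4 + 2; = 258; G_2 = 258−1 = 257
step 2: 257 = 4^4 + 1; sub 5 for 4: 5^5 + 1; = 3126; G_3 = 3126−1 = 3125

ω^ω + 1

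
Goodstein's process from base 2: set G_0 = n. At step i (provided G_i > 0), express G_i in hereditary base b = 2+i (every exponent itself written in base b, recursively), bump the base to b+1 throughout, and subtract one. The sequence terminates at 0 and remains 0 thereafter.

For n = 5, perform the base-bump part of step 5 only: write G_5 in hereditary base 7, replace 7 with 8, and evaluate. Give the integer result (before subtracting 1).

1752

G_0=5  [base 2] 2^2 + 1  →[2↦3]→  3^3 + 1 = 28  −1 ⇒ G_1=27
G_1=27  [base 3] 3^3  →[3↦4]→  4^4 = 256  −1 ⇒ G_2=255
G_2=255  [base 4] 3·4^3 + 3·4^2 + 3·4 + 3  →[4↦5]→  3·5^3 + 3·5^2 + 3·5 + 3 = 468  −1 ⇒ G_3=467
G_3=467  [base 5] 3·5^3 + 3·5^2 + 3·5 + 2  →[5↦6]→  3·6^3 + 3·6^2 + 3·6 + 2 = 776  −1 ⇒ G_4=775
G_4=775  [base 6] 3·6^3 + 3·6^2 + 3·6 + 1  →[6↦7]→  3·7^3 + 3·7^2 + 3·7 + 1 = 1198  −1 ⇒ G_5=1197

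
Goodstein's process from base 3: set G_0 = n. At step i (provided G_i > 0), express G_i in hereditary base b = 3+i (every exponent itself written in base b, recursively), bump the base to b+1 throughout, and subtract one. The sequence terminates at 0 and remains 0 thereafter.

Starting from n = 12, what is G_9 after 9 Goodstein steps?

87

step 0: 12 = 3^2 + 3; sub 4 for 3: 4^2 + 4; = 20; G_1 = 20−1 = 19
step 1: 19 = 4^2 + 3; sub 5 for 4: 5^2 + 3; = 28; G_2 = 28−1 = 27
step 2: 27 = 5^2 + 2; sub 6 for 5: 6^2 + 2; = 38; G_3 = 38−1 = 37
step 3: 37 = 6^2 + 1; sub 7 for 6: 7^2 + 1; = 50; G_4 = 50−1 = 49
step 4: 49 = 7^2; sub 8 for 7: 8^2; = 64; G_5 = 64−1 = 63
step 5: 63 = 7·8 + 7; sub 9 for 8: 7·9 + 7; = 70; G_6 = 70−1 = 69
step 6: 69 = 7·9 + 6; sub 10 for 9: 7·10 + 6; = 76; G_7 = 76−1 = 75
step 7: 75 = 7·10 + 5; sub 11 for 10: 7·11 + 5; = 82; G_8 = 82−1 = 81
step 8: 81 = 7·11 + 4; sub 12 for 11: 7·12 + 4; = 88; G_9 = 88−1 = 87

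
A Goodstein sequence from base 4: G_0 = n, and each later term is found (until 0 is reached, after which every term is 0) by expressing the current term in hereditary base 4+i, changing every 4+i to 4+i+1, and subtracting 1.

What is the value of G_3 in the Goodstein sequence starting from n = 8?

G_0 = 8. HB_4(8) = 2·4. Bump = 10. G_1 = 9.
G_1 = 9. HB_5(9) = 5 + 4. Bump = 10. G_2 = 9.
G_2 = 9. HB_6(9) = 6 + 3. Bump = 10. G_3 = 9.
G_3 = 9. HB_7(9) = 7 + 2. Bump = 10. G_4 = 9.

9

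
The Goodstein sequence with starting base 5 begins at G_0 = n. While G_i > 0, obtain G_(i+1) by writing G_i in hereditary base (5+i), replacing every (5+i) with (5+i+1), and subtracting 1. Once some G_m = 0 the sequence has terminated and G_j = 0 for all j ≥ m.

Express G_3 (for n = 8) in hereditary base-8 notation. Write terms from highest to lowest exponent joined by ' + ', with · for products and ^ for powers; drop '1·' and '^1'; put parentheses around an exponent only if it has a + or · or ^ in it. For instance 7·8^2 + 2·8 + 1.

base 5: 8 = 5 + 3; at 6: 6 + 3 = 9; next = 8
base 6: 8 = 6 + 2; at 7: 7 + 2 = 9; next = 8
base 7: 8 = 7 + 1; at 8: 8 + 1 = 9; next = 8
base 8: 8 = 8; at 9: 9 = 9; next = 8

8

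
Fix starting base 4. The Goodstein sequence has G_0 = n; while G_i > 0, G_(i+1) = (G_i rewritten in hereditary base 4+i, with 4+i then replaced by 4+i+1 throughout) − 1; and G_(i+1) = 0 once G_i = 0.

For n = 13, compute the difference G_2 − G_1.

(0) 13|_4 = 3·4 + 1 ↦ 3·5 + 1|_5 = 16 ⇒ 15
(1) 15|_5 = 3·5 ↦ 3·6|_6 = 18 ⇒ 17

2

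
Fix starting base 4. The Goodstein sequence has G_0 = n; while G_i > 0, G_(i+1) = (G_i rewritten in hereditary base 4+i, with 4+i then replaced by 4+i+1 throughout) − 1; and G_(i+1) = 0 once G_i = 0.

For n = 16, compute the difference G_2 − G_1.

3

i=0: 16 = 4^2 (b=4); 4→5: 5^2 = 25; 25−1 = 24
i=1: 24 = 4·5 + 4 (b=5); 5→6: 4·6 + 4 = 28; 28−1 = 27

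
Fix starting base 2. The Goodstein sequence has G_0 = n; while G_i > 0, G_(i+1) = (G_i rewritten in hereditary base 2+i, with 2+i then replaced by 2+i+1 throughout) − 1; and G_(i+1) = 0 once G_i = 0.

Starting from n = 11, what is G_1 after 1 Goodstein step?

84

base 2: 11 = 2^(2 + 1) + 2 + 1; at 3: 3^(3 + 1) + 3 + 1 = 85; next = 84
base 3: 84 = 3^(3 + 1) + 3; at 4: 4^(4 + 1) + 4 = 1028; next = 1027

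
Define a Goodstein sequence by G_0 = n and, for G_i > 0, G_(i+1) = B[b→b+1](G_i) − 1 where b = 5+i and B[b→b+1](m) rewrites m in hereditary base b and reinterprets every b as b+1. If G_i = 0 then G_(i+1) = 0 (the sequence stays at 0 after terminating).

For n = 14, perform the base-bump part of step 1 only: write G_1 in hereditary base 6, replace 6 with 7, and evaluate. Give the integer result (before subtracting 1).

i=0: 14 = 2·5 + 4 (b=5); 5→6: 2·6 + 4 = 16; 16−1 = 15
i=1: 15 = 2·6 + 3 (b=6); 6→7: 2·7 + 3 = 17; 17−1 = 16

17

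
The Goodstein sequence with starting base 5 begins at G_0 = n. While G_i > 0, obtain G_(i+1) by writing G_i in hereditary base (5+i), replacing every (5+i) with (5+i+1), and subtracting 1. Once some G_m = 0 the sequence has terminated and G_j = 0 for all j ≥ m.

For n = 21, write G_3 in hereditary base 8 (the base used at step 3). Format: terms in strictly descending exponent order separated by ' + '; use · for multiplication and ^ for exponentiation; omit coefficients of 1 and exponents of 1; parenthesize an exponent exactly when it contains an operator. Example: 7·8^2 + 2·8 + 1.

3·8 + 5

i=0: 21 = 4·5 + 1 (b=5); 5→6: 4·6 + 1 = 25; 25−1 = 24
i=1: 24 = 4·6 (b=6); 6→7: 4·7 = 28; 28−1 = 27
i=2: 27 = 3·7 + 6 (b=7); 7→8: 3·8 + 6 = 30; 30−1 = 29
i=3: 29 = 3·8 + 5 (b=8); 8→9: 3·9 + 5 = 32; 32−1 = 31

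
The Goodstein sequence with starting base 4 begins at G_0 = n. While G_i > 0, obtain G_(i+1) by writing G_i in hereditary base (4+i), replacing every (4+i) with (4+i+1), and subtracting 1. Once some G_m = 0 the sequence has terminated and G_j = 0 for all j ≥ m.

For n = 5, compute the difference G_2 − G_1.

[0] 5 ≡ 4 + 1 (base 4). Lift 5: 6. −1: 5.
[1] 5 ≡ 5 (base 5). Lift 6: 6. −1: 5.

0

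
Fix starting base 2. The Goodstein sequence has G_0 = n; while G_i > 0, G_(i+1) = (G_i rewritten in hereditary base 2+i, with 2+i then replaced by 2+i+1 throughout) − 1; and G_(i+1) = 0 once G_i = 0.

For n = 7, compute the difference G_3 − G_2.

2868

(0) 7|_2 = 2^2 + 2 + 1 ↦ 3^3 + 3 + 1|_3 = 31 ⇒ 30
(1) 30|_3 = 3^3 + 3 ↦ 4^4 + 4|_4 = 260 ⇒ 259
(2) 259|_4 = 4^4 + 3 ↦ 5^5 + 3|_5 = 3128 ⇒ 3127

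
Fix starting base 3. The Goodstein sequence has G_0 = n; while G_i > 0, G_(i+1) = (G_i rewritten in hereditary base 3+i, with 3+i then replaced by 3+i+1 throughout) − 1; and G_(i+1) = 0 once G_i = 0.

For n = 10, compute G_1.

(0) 10|_3 = 3^2 + 1 ↦ 4^2 + 1|_4 = 17 ⇒ 16
(1) 16|_4 = 4^2 ↦ 5^2|_5 = 25 ⇒ 24

16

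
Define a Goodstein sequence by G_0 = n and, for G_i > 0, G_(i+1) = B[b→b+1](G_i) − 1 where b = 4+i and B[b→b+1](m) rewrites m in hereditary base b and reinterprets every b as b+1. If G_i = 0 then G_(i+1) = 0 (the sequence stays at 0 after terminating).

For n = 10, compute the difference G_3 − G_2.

1

step 0: 10 = 2·4 + 2; sub 5 for 4: 2·5 + 2; = 12; G_1 = 12−1 = 11
step 1: 11 = 2·5 + 1; sub 6 for 5: 2·6 + 1; = 13; G_2 = 13−1 = 12
step 2: 12 = 2·6; sub 7 for 6: 2·7; = 14; G_3 = 14−1 = 13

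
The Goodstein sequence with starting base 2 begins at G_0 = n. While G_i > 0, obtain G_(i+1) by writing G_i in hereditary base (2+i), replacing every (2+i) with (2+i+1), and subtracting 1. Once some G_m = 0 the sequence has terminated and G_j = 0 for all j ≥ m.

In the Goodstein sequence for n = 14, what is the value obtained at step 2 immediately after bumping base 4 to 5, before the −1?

18751

i=0: 14 = 2^(2 + 1) + 2^2 + 2 (b=2); 2→3: 3^(3 + 1) + 3^3 + 3 = 111; 111−1 = 110
i=1: 110 = 3^(3 + 1) + 3^3 + 2 (b=3); 3→4: 4^(4 + 1) + 4^4 + 2 = 1282; 1282−1 = 1281
i=2: 1281 = 4^(4 + 1) + 4^4 + 1 (b=4); 4→5: 5^(5 + 1) + 5^5 + 1 = 18751; 18751−1 = 18750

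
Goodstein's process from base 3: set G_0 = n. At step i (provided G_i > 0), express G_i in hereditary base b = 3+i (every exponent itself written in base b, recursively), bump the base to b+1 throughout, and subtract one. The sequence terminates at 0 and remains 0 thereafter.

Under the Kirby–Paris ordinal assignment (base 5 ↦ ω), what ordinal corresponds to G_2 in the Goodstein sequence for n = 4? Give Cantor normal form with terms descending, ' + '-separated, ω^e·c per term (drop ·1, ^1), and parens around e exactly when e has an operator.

4

4 —HB3→ 3 + 1 —bump→ 4 + 1 = 5 —(−1)→ 4
4 —HB4→ 4 —bump→ 5 = 5 —(−1)→ 4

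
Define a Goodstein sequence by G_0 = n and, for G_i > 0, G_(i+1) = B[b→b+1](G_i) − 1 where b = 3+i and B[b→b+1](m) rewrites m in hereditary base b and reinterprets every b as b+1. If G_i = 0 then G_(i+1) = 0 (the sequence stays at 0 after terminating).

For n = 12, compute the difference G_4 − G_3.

[0] 12 ≡ 3^2 + 3 (base 3). Lift 4: 20. −1: 19.
[1] 19 ≡ 4^2 + 3 (base 4). Lift 5: 28. −1: 27.
[2] 27 ≡ 5^2 + 2 (base 5). Lift 6: 38. −1: 37.
[3] 37 ≡ 6^2 + 1 (base 6). Lift 7: 50. −1: 49.

12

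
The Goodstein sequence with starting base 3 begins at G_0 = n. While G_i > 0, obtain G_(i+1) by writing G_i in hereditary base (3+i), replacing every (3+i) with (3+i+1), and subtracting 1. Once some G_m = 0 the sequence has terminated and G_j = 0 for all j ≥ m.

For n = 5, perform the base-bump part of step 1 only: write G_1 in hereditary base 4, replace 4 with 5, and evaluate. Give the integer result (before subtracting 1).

G_0=5  [base 3] 3 + 2  →[3↦4]→  4 + 2 = 6  −1 ⇒ G_1=5
G_1=5  [base 4] 4 + 1  →[4↦5]→  5 + 1 = 6  −1 ⇒ G_2=5

6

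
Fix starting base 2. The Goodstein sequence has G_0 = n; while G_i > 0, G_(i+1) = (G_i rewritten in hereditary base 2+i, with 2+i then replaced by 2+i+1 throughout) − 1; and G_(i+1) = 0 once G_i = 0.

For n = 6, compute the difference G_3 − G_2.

(0) 6|_2 = 2^2 + 2 ↦ 3^3 + 3|_3 = 30 ⇒ 29
(1) 29|_3 = 3^3 + 2 ↦ 4^4 + 2|_4 = 258 ⇒ 257
(2) 257|_4 = 4^4 + 1 ↦ 5^5 + 1|_5 = 3126 ⇒ 3125

2868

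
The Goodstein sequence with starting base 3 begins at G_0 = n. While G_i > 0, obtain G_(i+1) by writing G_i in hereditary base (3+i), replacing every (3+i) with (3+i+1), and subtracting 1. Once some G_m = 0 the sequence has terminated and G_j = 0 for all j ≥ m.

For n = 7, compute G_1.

[0] 7 ≡ 2·3 + 1 (base 3). Lift 4: 9. −1: 8.
[1] 8 ≡ 2·4 (base 4). Lift 5: 10. −1: 9.

8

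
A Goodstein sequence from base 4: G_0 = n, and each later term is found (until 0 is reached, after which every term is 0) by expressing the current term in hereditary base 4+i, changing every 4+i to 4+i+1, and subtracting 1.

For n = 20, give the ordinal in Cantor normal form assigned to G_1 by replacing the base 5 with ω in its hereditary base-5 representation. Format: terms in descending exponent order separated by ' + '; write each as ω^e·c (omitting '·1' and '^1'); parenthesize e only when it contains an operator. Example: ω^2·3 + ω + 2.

ω^2 + 4

base 4: 20 = 4^2 + 4; at 5: 5^2 + 5 = 30; next = 29
base 5: 29 = 5^2 + 4; at 6: 6^2 + 4 = 40; next = 39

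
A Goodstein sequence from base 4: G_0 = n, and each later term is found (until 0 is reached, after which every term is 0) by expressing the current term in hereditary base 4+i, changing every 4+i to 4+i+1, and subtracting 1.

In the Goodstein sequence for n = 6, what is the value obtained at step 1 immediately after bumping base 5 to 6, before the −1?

base 4: 6 = 4 + 2; at 5: 5 + 2 = 7; next = 6
base 5: 6 = 5 + 1; at 6: 6 + 1 = 7; next = 6

7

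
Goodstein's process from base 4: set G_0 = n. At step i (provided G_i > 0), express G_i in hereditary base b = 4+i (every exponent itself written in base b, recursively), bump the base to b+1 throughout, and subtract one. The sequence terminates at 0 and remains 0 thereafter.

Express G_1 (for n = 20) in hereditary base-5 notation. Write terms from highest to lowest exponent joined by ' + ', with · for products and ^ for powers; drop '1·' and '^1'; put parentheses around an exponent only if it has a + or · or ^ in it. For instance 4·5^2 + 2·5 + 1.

5^2 + 4

G_0=20  [base 4] 4^2 + 4  →[4↦5]→  5^2 + 5 = 30  −1 ⇒ G_1=29
G_1=29  [base 5] 5^2 + 4  →[5↦6]→  6^2 + 4 = 40  −1 ⇒ G_2=39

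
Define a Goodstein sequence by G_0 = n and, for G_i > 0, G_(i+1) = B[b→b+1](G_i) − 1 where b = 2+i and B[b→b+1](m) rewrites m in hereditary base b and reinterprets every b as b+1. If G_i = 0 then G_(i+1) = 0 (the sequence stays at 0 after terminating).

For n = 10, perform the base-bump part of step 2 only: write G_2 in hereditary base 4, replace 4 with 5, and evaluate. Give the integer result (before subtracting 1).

15626

G_0=10  [base 2] 2^(2 + 1) + 2  →[2↦3]→  3^(3 + 1) + 3 = 84  −1 ⇒ G_1=83
G_1=83  [base 3] 3^(3 + 1) + 2  →[3↦4]→  4^(4 + 1) + 2 = 1026  −1 ⇒ G_2=1025
G_2=1025  [base 4] 4^(4 + 1) + 1  →[4↦5]→  5^(5 + 1) + 1 = 15626  −1 ⇒ G_3=15625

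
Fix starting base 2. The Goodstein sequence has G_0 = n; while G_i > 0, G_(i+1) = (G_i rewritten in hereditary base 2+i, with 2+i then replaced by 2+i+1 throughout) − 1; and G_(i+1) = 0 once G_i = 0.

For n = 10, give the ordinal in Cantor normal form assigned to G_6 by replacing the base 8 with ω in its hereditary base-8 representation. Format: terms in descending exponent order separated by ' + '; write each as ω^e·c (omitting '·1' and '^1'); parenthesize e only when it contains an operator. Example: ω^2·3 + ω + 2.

10 —HB2→ 2^(2 + 1) + 2 —bump→ 3^(3 + 1) + 3 = 84 —(−1)→ 83
83 —HB3→ 3^(3 + 1) + 2 —bump→ 4^(4 + 1) + 2 = 1026 —(−1)→ 1025
1025 —HB4→ 4^(4 + 1) + 1 —bump→ 5^(5 + 1) + 1 = 15626 —(−1)→ 15625
15625 —HB5→ 5^(5 + 1) —bump→ 6^(6 + 1) = 279936 —(−1)→ 279935
279935 —HB6→ 5·6^6 + 5·6^5 + 5·6^4 + 5·6^3 + 5·6^2 + 5·6 + 5 —bump→ 5·7^7 + 5·7^5 + 5·7^4 + 5·7^3 + 5·7^2 + 5·7 + 5 = 4215755 —(−1)→ 4215754
4215754 —HB7→ 5·7^7 + 5·7^5 + 5·7^4 + 5·7^3 + 5·7^2 + 5·7 + 4 —bump→ 5·8^8 + 5·8^5 + 5·8^4 + 5·8^3 + 5·8^2 + 5·8 + 4 = 84073324 —(−1)→ 84073323

ω^ω·5 + ω^5·5 + ω^4·5 + ω^3·5 + ω^2·5 + ω·5 + 3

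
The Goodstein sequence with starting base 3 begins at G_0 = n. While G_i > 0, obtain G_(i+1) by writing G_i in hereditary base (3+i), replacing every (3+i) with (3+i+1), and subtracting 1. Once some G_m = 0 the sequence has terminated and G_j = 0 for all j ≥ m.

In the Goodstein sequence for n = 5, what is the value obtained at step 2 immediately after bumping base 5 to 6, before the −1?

G_0 = 5. HB_3(5) = 3 + 2. Bump = 6. G_1 = 5.
G_1 = 5. HB_4(5) = 4 + 1. Bump = 6. G_2 = 5.

6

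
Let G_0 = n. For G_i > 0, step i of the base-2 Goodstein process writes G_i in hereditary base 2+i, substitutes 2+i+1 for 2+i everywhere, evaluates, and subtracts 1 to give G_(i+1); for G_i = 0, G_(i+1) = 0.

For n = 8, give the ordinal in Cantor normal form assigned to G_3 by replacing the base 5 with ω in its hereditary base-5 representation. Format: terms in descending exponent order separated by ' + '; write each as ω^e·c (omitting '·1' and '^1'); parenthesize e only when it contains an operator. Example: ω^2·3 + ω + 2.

i=0: 8 = 2^(2 + 1) (b=2); 2→3: 3^(3 + 1) = 81; 81−1 = 80
i=1: 80 = 2·3^3 + 2·3^2 + 2·3 + 2 (b=3); 3→4: 2·4^4 + 2·4^2 + 2·4 + 2 = 554; 554−1 = 553
i=2: 553 = 2·4^4 + 2·4^2 + 2·4 + 1 (b=4); 4→5: 2·5^5 + 2·5^2 + 2·5 + 1 = 6311; 6311−1 = 6310
i=3: 6310 = 2·5^5 + 2·5^2 + 2·5 (b=5); 5→6: 2·6^6 + 2·6^2 + 2·6 = 93396; 93396−1 = 93395

ω^ω·2 + ω^2·2 + ω·2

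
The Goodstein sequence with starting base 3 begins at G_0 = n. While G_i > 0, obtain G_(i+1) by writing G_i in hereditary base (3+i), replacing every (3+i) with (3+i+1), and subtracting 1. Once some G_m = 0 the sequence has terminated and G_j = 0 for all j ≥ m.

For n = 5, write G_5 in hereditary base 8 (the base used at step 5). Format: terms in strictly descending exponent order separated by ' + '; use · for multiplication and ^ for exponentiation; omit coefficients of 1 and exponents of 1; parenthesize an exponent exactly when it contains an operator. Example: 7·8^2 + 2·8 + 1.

G_0 = 5. HB_3(5) = 3 + 2. Bump = 6. G_1 = 5.
G_1 = 5. HB_4(5) = 4 + 1. Bump = 6. G_2 = 5.
G_2 = 5. HB_5(5) = 5. Bump = 6. G_3 = 5.
G_3 = 5. HB_6(5) = 5. Bump = 5. G_4 = 4.
G_4 = 4. HB_7(4) = 4. Bump = 4. G_5 = 3.

3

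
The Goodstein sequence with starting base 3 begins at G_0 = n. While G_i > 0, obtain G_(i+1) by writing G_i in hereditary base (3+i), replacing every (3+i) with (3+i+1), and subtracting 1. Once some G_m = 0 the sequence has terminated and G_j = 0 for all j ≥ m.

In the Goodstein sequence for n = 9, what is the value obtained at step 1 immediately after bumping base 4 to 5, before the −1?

18

9 —HB3→ 3^2 —bump→ 4^2 = 16 —(−1)→ 15
15 —HB4→ 3·4 + 3 —bump→ 3·5 + 3 = 18 —(−1)→ 17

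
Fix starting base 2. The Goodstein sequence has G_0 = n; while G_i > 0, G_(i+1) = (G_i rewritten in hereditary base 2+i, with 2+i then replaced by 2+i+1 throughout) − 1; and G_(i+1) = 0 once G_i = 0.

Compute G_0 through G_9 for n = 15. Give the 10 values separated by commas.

[0] 15 ≡ 2^(2 + 1) + 2^2 + 2 + 1 (base 2). Lift 3: 112. −1: 111.
[1] 111 ≡ 3^(3 + 1) + 3^3 + 3 (base 3). Lift 4: 1284. −1: 1283.
[2] 1283 ≡ 4^(4 + 1) + 4^4 + 3 (base 4). Lift 5: 18753. −1: 18752.
[3] 18752 ≡ 5^(5 + 1) + 5^5 + 2 (base 5). Lift 6: 326594. −1: 326593.
[4] 326593 ≡ 6^(6 + 1) + 6^6 + 1 (base 6). Lift 7: 6588345. −1: 6588344.
[5] 6588344 ≡ 7^(7 + 1) + 7^7 (base 7). Lift 8: 150994944. −1: 150994943.
[6] 150994943 ≡ 8^(8 + 1) + 7·8^7 + 7·8^6 + 7·8^5 + 7·8^4 + 7·8^3 + 7·8^2 + 7·8 + 7 (base 8). Lift 9: 3524450281. −1: 3524450280.
[7] 3524450280 ≡ 9^(9 + 1) + 7·9^7 + 7·9^6 + 7·9^5 + 7·9^4 + 7·9^3 + 7·9^2 + 7·9 + 6 (base 9). Lift 10: 100077777776. −1: 100077777775.
[8] 100077777775 ≡ 10^(10 + 1) + 7·10^7 + 7·10^6 + 7·10^5 + 7·10^4 + 7·10^3 + 7·10^2 + 7·10 + 5 (base 10). Lift 11: 3138578427935. −1: 3138578427934.

15, 111, 1283, 18752, 326593, 6588344, 150994943, 3524450280, 100077777775, 3138578427934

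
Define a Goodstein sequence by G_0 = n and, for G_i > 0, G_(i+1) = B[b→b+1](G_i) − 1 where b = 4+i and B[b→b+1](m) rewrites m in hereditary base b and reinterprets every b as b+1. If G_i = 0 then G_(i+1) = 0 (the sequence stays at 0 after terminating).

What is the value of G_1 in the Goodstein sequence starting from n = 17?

25

step 0: 17 = 4^2 + 1; sub 5 for 4: 5^2 + 1; = 26; G_1 = 26−1 = 25
step 1: 25 = 5^2; sub 6 for 5: 6^2; = 36; G_2 = 36−1 = 35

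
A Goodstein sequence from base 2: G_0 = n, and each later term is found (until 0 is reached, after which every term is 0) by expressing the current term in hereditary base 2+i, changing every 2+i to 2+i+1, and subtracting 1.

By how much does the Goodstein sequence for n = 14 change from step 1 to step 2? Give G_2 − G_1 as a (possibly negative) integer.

1171

G_0 = 14. HB_2(14) = 2^(2 + 1) + 2^2 + 2. Bump = 111. G_1 = 110.
G_1 = 110. HB_3(110) = 3^(3 + 1) + 3^3 + 2. Bump = 1282. G_2 = 1281.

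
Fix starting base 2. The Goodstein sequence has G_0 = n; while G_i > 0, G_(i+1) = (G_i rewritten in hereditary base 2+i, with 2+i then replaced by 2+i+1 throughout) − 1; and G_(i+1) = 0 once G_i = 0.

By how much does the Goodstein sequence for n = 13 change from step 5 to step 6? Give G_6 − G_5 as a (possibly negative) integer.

(0) 13|_2 = 2^(2 + 1) + 2^2 + 1 ↦ 3^(3 + 1) + 3^3 + 1|_3 = 109 ⇒ 108
(1) 108|_3 = 3^(3 + 1) + 3^3 ↦ 4^(4 + 1) + 4^4|_4 = 1280 ⇒ 1279
(2) 1279|_4 = 4^(4 + 1) + 3·4^3 + 3·4^2 + 3·4 + 3 ↦ 5^(5 + 1) + 3·5^3 + 3·5^2 + 3·5 + 3|_5 = 16093 ⇒ 16092
(3) 16092|_5 = 5^(5 + 1) + 3·5^3 + 3·5^2 + 3·5 + 2 ↦ 6^(6 + 1) + 3·6^3 + 3·6^2 + 3·6 + 2|_6 = 280712 ⇒ 280711
(4) 280711|_6 = 6^(6 + 1) + 3·6^3 + 3·6^2 + 3·6 + 1 ↦ 7^(7 + 1) + 3·7^3 + 3·7^2 + 3·7 + 1|_7 = 5765999 ⇒ 5765998
(5) 5765998|_7 = 7^(7 + 1) + 3·7^3 + 3·7^2 + 3·7 ↦ 8^(8 + 1) + 3·8^3 + 3·8^2 + 3·8|_8 = 134219480 ⇒ 134219479

128453481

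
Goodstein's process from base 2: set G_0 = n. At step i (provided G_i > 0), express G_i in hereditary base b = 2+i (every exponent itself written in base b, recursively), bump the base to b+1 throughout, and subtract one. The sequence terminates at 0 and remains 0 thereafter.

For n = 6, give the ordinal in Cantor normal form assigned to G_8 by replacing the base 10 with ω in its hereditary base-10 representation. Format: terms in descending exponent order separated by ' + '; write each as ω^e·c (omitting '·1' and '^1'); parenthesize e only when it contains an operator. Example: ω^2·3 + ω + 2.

ω^5·5 + ω^4·5 + ω^3·5 + ω^2·5 + ω·5 + 1

[0] 6 ≡ 2^2 + 2 (base 2). Lift 3: 30. −1: 29.
[1] 29 ≡ 3^3 + 2 (base 3). Lift 4: 258. −1: 257.
[2] 257 ≡ 4^4 + 1 (base 4). Lift 5: 3126. −1: 3125.
[3] 3125 ≡ 5^5 (base 5). Lift 6: 46656. −1: 46655.
[4] 46655 ≡ 5·6^5 + 5·6^4 + 5·6^3 + 5·6^2 + 5·6 + 5 (base 6). Lift 7: 98040. −1: 98039.
[5] 98039 ≡ 5·7^5 + 5·7^4 + 5·7^3 + 5·7^2 + 5·7 + 4 (base 7). Lift 8: 187244. −1: 187243.
[6] 187243 ≡ 5·8^5 + 5·8^4 + 5·8^3 + 5·8^2 + 5·8 + 3 (base 8). Lift 9: 332148. −1: 332147.
[7] 332147 ≡ 5·9^5 + 5·9^4 + 5·9^3 + 5·9^2 + 5·9 + 2 (base 9). Lift 10: 555552. −1: 555551.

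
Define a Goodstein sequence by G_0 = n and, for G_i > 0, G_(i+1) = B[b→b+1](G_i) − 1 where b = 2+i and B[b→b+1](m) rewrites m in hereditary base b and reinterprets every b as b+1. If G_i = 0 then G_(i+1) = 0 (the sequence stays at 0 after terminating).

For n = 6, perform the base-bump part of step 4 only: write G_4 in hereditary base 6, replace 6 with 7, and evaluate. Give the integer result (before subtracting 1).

98040

base 2: 6 = 2^2 + 2; at 3: 3^3 + 3 = 30; next = 29
base 3: 29 = 3^3 + 2; at 4: 4^4 + 2 = 258; next = 257
base 4: 257 = 4^4 + 1; at 5: 5^5 + 1 = 3126; next = 3125
base 5: 3125 = 5^5; at 6: 6^6 = 46656; next = 46655
base 6: 46655 = 5·6^5 + 5·6^4 + 5·6^3 + 5·6^2 + 5·6 + 5; at 7: 5·7^5 + 5·7^4 + 5·7^3 + 5·7^2 + 5·7 + 5 = 98040; next = 98039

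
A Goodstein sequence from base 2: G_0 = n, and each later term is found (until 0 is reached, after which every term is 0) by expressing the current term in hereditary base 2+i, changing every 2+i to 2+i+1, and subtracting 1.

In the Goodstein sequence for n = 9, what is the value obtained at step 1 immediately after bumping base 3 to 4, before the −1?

1024

i=0: 9 = 2^(2 + 1) + 1 (b=2); 2→3: 3^(3 + 1) + 1 = 82; 82−1 = 81
i=1: 81 = 3^(3 + 1) (b=3); 3→4: 4^(4 + 1) = 1024; 1024−1 = 1023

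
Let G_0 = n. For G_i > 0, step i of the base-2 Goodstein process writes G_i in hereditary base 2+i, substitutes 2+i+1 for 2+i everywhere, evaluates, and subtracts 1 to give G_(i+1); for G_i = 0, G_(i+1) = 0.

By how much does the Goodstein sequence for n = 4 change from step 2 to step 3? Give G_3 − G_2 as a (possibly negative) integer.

19

base 2: 4 = 2^2; at 3: 3^3 = 27; next = 26
base 3: 26 = 2·3^2 + 2·3 + 2; at 4: 2·4^2 + 2·4 + 2 = 42; next = 41
base 4: 41 = 2·4^2 + 2·4 + 1; at 5: 2·5^2 + 2·5 + 1 = 61; next = 60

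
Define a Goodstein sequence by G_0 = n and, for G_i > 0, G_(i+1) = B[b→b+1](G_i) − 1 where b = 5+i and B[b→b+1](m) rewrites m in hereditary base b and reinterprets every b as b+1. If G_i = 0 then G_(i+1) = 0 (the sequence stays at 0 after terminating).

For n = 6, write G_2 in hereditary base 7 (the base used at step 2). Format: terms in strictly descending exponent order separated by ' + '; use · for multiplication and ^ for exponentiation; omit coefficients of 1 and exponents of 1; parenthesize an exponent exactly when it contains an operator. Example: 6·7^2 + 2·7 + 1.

6

[0] 6 ≡ 5 + 1 (base 5). Lift 6: 7. −1: 6.
[1] 6 ≡ 6 (base 6). Lift 7: 7. −1: 6.
[2] 6 ≡ 6 (base 7). Lift 8: 6. −1: 5.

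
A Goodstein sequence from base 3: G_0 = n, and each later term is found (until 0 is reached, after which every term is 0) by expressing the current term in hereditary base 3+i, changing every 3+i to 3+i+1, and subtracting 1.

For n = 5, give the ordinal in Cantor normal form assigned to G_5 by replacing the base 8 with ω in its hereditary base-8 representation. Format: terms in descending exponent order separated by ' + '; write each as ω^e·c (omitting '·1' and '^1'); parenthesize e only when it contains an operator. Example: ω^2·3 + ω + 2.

i=0: 5 = 3 + 2 (b=3); 3→4: 4 + 2 = 6; 6−1 = 5
i=1: 5 = 4 + 1 (b=4); 4→5: 5 + 1 = 6; 6−1 = 5
i=2: 5 = 5 (b=5); 5→6: 6 = 6; 6−1 = 5
i=3: 5 = 5 (b=6); 6→7: 5 = 5; 5−1 = 4
i=4: 4 = 4 (b=7); 7→8: 4 = 4; 4−1 = 3
i=5: 3 = 3 (b=8); 8→9: 3 = 3; 3−1 = 2

3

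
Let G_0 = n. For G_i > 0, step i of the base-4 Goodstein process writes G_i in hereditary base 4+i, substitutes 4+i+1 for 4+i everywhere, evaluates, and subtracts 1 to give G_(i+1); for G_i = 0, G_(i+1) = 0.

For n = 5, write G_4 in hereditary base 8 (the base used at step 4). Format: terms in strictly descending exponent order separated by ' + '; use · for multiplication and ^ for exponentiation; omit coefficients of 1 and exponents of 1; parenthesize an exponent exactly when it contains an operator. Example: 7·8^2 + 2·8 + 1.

(0) 5|_4 = 4 + 1 ↦ 5 + 1|_5 = 6 ⇒ 5
(1) 5|_5 = 5 ↦ 6|_6 = 6 ⇒ 5
(2) 5|_6 = 5 ↦ 5|_7 = 5 ⇒ 4
(3) 4|_7 = 4 ↦ 4|_8 = 4 ⇒ 3
(4) 3|_8 = 3 ↦ 3|_9 = 3 ⇒ 2

3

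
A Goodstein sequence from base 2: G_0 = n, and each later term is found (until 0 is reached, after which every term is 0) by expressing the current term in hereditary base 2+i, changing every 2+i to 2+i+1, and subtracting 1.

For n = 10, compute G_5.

(0) 10|_2 = 2^(2 + 1) + 2 ↦ 3^(3 + 1) + 3|_3 = 84 ⇒ 83
(1) 83|_3 = 3^(3 + 1) + 2 ↦ 4^(4 + 1) + 2|_4 = 1026 ⇒ 1025
(2) 1025|_4 = 4^(4 + 1) + 1 ↦ 5^(5 + 1) + 1|_5 = 15626 ⇒ 15625
(3) 15625|_5 = 5^(5 + 1) ↦ 6^(6 + 1)|_6 = 279936 ⇒ 279935
(4) 279935|_6 = 5·6^6 + 5·6^5 + 5·6^4 + 5·6^3 + 5·6^2 + 5·6 + 5 ↦ 5·7^7 + 5·7^5 + 5·7^4 + 5·7^3 + 5·7^2 + 5·7 + 5|_7 = 4215755 ⇒ 4215754
(5) 4215754|_7 = 5·7^7 + 5·7^5 + 5·7^4 + 5·7^3 + 5·7^2 + 5·7 + 4 ↦ 5·8^8 + 5·8^5 + 5·8^4 + 5·8^3 + 5·8^2 + 5·8 + 4|_8 = 84073324 ⇒ 84073323

4215754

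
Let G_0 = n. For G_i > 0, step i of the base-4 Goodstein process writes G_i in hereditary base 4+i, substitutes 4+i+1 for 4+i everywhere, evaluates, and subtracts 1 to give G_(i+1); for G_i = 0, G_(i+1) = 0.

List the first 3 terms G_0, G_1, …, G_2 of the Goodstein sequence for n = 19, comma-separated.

19, 27, 37

G_0 = 19. HB_4(19) = 4^2 + 3. Bump = 28. G_1 = 27.
G_1 = 27. HB_5(27) = 5^2 + 2. Bump = 38. G_2 = 37.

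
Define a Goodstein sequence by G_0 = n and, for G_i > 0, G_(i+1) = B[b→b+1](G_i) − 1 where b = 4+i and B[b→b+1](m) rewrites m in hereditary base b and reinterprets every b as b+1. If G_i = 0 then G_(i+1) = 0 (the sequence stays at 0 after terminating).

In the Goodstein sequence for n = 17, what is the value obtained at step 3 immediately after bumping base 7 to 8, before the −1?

44

[0] 17 ≡ 4^2 + 1 (base 4). Lift 5: 26. −1: 25.
[1] 25 ≡ 5^2 (base 5). Lift 6: 36. −1: 35.
[2] 35 ≡ 5·6 + 5 (base 6). Lift 7: 40. −1: 39.
[3] 39 ≡ 5·7 + 4 (base 7). Lift 8: 44. −1: 43.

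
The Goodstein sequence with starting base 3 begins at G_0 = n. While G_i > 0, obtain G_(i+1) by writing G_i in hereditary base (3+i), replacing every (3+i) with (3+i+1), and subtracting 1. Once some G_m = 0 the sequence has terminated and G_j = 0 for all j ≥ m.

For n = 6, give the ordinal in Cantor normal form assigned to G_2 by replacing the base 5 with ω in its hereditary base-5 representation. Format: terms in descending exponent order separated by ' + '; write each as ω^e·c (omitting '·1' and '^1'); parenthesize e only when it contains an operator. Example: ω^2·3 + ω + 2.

G_0=6  [base 3] 2·3  →[3↦4]→  2·4 = 8  −1 ⇒ G_1=7
G_1=7  [base 4] 4 + 3  →[4↦5]→  5 + 3 = 8  −1 ⇒ G_2=7
G_2=7  [base 5] 5 + 2  →[5↦6]→  6 + 2 = 8  −1 ⇒ G_3=7

ω + 2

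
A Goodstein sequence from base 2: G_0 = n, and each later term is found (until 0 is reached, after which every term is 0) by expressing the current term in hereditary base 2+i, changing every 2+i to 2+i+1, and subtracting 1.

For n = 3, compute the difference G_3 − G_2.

(0) 3|_2 = 2 + 1 ↦ 3 + 1|_3 = 4 ⇒ 3
(1) 3|_3 = 3 ↦ 4|_4 = 4 ⇒ 3
(2) 3|_4 = 3 ↦ 3|_5 = 3 ⇒ 2

-1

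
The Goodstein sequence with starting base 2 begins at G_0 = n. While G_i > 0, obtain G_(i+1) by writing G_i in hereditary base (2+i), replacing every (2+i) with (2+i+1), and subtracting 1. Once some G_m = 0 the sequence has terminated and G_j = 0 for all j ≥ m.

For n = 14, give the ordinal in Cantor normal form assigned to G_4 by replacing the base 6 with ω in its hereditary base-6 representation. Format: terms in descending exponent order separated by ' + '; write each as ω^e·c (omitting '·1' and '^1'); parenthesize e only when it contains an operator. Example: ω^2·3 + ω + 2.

i=0: 14 = 2^(2 + 1) + 2^2 + 2 (b=2); 2→3: 3^(3 + 1) + 3^3 + 3 = 111; 111−1 = 110
i=1: 110 = 3^(3 + 1) + 3^3 + 2 (b=3); 3→4: 4^(4 + 1) + 4^4 + 2 = 1282; 1282−1 = 1281
i=2: 1281 = 4^(4 + 1) + 4^4 + 1 (b=4); 4→5: 5^(5 + 1) + 5^5 + 1 = 18751; 18751−1 = 18750
i=3: 18750 = 5^(5 + 1) + 5^5 (b=5); 5→6: 6^(6 + 1) + 6^6 = 326592; 326592−1 = 326591
i=4: 326591 = 6^(6 + 1) + 5·6^5 + 5·6^4 + 5·6^3 + 5·6^2 + 5·6 + 5 (b=6); 6→7: 7^(7 + 1) + 5·7^5 + 5·7^4 + 5·7^3 + 5·7^2 + 5·7 + 5 = 5862841; 5862841−1 = 5862840

ω^(ω + 1) + ω^5·5 + ω^4·5 + ω^3·5 + ω^2·5 + ω·5 + 5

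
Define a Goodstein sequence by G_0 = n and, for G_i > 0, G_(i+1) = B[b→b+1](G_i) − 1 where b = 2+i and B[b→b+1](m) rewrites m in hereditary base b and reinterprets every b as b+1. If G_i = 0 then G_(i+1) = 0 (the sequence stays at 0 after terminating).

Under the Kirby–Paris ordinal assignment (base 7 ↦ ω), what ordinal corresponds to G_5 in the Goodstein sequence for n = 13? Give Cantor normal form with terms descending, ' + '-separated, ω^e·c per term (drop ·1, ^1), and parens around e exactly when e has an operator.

ω^(ω + 1) + ω^3·3 + ω^2·3 + ω·3

13 —HB2→ 2^(2 + 1) + 2^2 + 1 —bump→ 3^(3 + 1) + 3^3 + 1 = 109 —(−1)→ 108
108 —HB3→ 3^(3 + 1) + 3^3 —bump→ 4^(4 + 1) + 4^4 = 1280 —(−1)→ 1279
1279 —HB4→ 4^(4 + 1) + 3·4^3 + 3·4^2 + 3·4 + 3 —bump→ 5^(5 + 1) + 3·5^3 + 3·5^2 + 3·5 + 3 = 16093 —(−1)→ 16092
16092 —HB5→ 5^(5 + 1) + 3·5^3 + 3·5^2 + 3·5 + 2 —bump→ 6^(6 + 1) + 3·6^3 + 3·6^2 + 3·6 + 2 = 280712 —(−1)→ 280711
280711 —HB6→ 6^(6 + 1) + 3·6^3 + 3·6^2 + 3·6 + 1 —bump→ 7^(7 + 1) + 3·7^3 + 3·7^2 + 3·7 + 1 = 5765999 —(−1)→ 5765998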